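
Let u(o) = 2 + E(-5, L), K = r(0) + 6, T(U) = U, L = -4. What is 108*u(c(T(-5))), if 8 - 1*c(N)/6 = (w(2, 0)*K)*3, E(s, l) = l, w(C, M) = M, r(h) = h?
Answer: -216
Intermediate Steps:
K = 6 (K = 0 + 6 = 6)
c(N) = 48 (c(N) = 48 - 6*0*6*3 = 48 - 0*3 = 48 - 6*0 = 48 + 0 = 48)
u(o) = -2 (u(o) = 2 - 4 = -2)
108*u(c(T(-5))) = 108*(-2) = -216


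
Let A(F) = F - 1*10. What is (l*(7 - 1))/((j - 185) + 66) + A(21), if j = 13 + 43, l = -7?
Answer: 35/3 ≈ 11.667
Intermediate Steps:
j = 56
A(F) = -10 + F (A(F) = F - 10 = -10 + F)
(l*(7 - 1))/((j - 185) + 66) + A(21) = (-7*(7 - 1))/((56 - 185) + 66) + (-10 + 21) = (-7*6)/(-129 + 66) + 11 = -42/(-63) + 11 = -42*(-1/63) + 11 = 2/3 + 11 = 35/3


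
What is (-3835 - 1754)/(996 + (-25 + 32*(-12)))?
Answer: -5589/587 ≈ -9.5213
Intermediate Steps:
(-3835 - 1754)/(996 + (-25 + 32*(-12))) = -5589/(996 + (-25 - 384)) = -5589/(996 - 409) = -5589/587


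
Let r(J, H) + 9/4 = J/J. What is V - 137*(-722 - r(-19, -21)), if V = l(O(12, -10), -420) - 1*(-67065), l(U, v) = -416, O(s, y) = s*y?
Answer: 661567/4 ≈ 1.6539e+5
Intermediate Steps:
r(J, H) = -5/4 (r(J, H) = -9/4 + J/J = -9/4 + 1 = -5/4)
V = 66649 (V = -416 - 1*(-67065) = -416 + 67065 = 66649)
V - 137*(-722 - r(-19, -21)) = 66649 - 137*(-722 - 1*(-5/4)) = 66649 - 137*(-722 + 5/4) = 66649 - 137*(-2883/4) = 66649 + 394971/4 = 661567/4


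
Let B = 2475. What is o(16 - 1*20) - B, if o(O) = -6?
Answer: -2481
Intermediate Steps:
o(16 - 1*20) - B = -6 - 1*2475 = -6 - 2475 = -2481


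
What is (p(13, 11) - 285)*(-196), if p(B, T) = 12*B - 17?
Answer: 28616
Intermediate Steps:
p(B, T) = -17 + 12*B
(p(13, 11) - 285)*(-196) = ((-17 + 12*13) - 285)*(-196) = ((-17 + 156) - 285)*(-196) = (139 - 285)*(-196) = -146*(-196) = 28616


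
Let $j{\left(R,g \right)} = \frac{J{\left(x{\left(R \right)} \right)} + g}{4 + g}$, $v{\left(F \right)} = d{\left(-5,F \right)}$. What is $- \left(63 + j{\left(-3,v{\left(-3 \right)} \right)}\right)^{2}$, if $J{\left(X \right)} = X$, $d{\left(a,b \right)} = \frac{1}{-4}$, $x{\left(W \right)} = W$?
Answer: $- \frac{868624}{225} \approx -3860.6$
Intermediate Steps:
$d{\left(a,b \right)} = - \frac{1}{4}$
$v{\left(F \right)} = - \frac{1}{4}$
$j{\left(R,g \right)} = \frac{R + g}{4 + g}$
$- \left(63 + j{\left(-3,v{\left(-3 \right)} \right)}\right)^{2} = - \left(63 + \frac{-3 - \frac{1}{4}}{4 - \frac{1}{4}}\right)^{2} = - \left(63 + \frac{1}{\frac{15}{4}} \left(- \frac{13}{4}\right)\right)^{2} = - \left(63 + \frac{4}{15} \left(- \frac{13}{4}\right)\right)^{2} = - \left(63 - \frac{13}{15}\right)^{2} = - \left(\frac{932}{15}\right)^{2} = \left(-1\right) \frac{868624}{225} = - \frac{868624}{225}$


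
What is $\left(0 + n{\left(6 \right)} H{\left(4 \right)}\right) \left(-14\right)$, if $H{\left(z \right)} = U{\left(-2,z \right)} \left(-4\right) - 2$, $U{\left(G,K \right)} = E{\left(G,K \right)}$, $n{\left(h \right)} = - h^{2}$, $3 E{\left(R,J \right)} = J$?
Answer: $-3696$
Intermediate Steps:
$E{\left(R,J \right)} = \frac{J}{3}$
$U{\left(G,K \right)} = \frac{K}{3}$
$H{\left(z \right)} = -2 - \frac{4 z}{3}$ ($H{\left(z \right)} = \frac{z}{3} \left(-4\right) - 2 = - \frac{4 z}{3} - 2 = -2 - \frac{4 z}{3}$)
$\left(0 + n{\left(6 \right)} H{\left(4 \right)}\right) \left(-14\right) = \left(0 + - 6^{2} \left(-2 - \frac{16}{3}\right)\right) \left(-14\right) = \left(0 + \left(-1\right) 36 \left(-2 - \frac{16}{3}\right)\right) \left(-14\right) = \left(0 - -264\right) \left(-14\right) = \left(0 + 264\right) \left(-14\right) = 264 \left(-14\right) = -3696$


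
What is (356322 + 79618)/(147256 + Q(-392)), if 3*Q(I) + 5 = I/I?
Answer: 326955/110441 ≈ 2.9604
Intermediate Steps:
Q(I) = -4/3 (Q(I) = -5/3 + (I/I)/3 = -5/3 + (1/3)*1 = -5/3 + 1/3 = -4/3)
(356322 + 79618)/(147256 + Q(-392)) = (356322 + 79618)/(147256 - 4/3) = 435940/(441764/3) = 435940*(3/441764) = 326955/110441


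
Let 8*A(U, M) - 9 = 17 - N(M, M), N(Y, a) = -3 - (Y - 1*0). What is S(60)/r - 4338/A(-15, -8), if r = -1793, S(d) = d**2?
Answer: -20766624/12551 ≈ -1654.6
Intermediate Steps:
N(Y, a) = -3 - Y (N(Y, a) = -3 - (Y + 0) = -3 - Y)
A(U, M) = 29/8 + M/8 (A(U, M) = 9/8 + (17 - (-3 - M))/8 = 9/8 + (17 + (3 + M))/8 = 9/8 + (20 + M)/8 = 9/8 + (5/2 + M/8) = 29/8 + M/8)
S(60)/r - 4338/A(-15, -8) = 60**2/(-1793) - 4338/(29/8 + (1/8)*(-8)) = 3600*(-1/1793) - 4338/(29/8 - 1) = -3600/1793 - 4338/21/8 = -3600/1793 - 4338*8/21 = -3600/1793 - 11568/7 = -20766624/12551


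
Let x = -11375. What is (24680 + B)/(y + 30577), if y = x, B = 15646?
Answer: 20163/9601 ≈ 2.1001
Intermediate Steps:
y = -11375
(24680 + B)/(y + 30577) = (24680 + 15646)/(-11375 + 30577) = 40326/19202 = 40326*(1/19202) = 20163/9601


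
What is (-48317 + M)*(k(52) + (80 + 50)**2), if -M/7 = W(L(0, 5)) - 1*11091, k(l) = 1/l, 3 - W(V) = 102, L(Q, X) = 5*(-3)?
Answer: 26375454413/52 ≈ 5.0722e+8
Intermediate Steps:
L(Q, X) = -15
W(V) = -99 (W(V) = 3 - 1*102 = 3 - 102 = -99)
M = 78330 (M = -7*(-99 - 1*11091) = -7*(-99 - 11091) = -7*(-11190) = 78330)
(-48317 + M)*(k(52) + (80 + 50)**2) = (-48317 + 78330)*(1/52 + (80 + 50)**2) = 30013*(1/52 + 130**2) = 30013*(1/52 + 16900) = 30013*(878801/52) = 26375454413/52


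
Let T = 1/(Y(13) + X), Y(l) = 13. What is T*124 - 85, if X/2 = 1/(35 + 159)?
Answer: -47621/631 ≈ -75.469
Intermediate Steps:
X = 1/97 (X = 2/(35 + 159) = 2/194 = 2*(1/194) = 1/97 ≈ 0.010309)
T = 97/1262 (T = 1/(13 + 1/97) = 1/(1262/97) = 97/1262 ≈ 0.076862)
T*124 - 85 = (97/1262)*124 - 85 = 6014/631 - 85 = -47621/631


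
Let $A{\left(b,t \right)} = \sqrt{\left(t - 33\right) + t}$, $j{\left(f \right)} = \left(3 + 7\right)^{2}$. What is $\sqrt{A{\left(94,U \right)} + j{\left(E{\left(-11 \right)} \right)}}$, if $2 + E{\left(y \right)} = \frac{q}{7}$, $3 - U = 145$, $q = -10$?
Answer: $\sqrt{100 + i \sqrt{317}} \approx 10.039 + 0.88675 i$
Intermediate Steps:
$U = -142$ ($U = 3 - 145 = -142$)
$E{\left(y \right)} = - \frac{24}{7}$ ($E{\left(y \right)} = -2 - \frac{10}{7} = - \frac{24}{7}$)
$j{\left(f \right)} = 100$ ($j{\left(f \right)} = 10^{2} = 100$)
$A{\left(b,t \right)} = \sqrt{-33 + 2 t}$ ($A{\left(b,t \right)} = \sqrt{\left(t - 33\right) + t} = \sqrt{\left(-33 + t\right) + t} = \sqrt{-33 + 2 t}$)
$\sqrt{A{\left(94,U \right)} + j{\left(E{\left(-11 \right)} \right)}} = \sqrt{\sqrt{-33 + 2 \left(-142\right)} + 100} = \sqrt{\sqrt{-33 - 284} + 100} = \sqrt{\sqrt{-317} + 100} = \sqrt{i \sqrt{317} + 100} = \sqrt{100 + i \sqrt{317}}$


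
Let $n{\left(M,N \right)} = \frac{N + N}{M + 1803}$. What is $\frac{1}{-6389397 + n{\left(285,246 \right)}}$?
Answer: $- \frac{174}{1111755037} \approx -1.5651 \cdot 10^{-7}$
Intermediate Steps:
$n{\left(M,N \right)} = \frac{2 N}{1803 + M}$
$\frac{1}{-6389397 + n{\left(285,246 \right)}} = \frac{1}{-6389397 + 2 \cdot 246 \frac{1}{1803 + 285}} = \frac{1}{-6389397 + 2 \cdot 246 \cdot \frac{1}{2088}} = \frac{1}{-6389397 + \frac{41}{174}} = \frac{1}{- \frac{1111755037}{174}} = - \frac{174}{1111755037}$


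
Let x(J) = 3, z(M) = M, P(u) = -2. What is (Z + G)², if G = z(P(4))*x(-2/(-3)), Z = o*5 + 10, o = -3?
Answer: 121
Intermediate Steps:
Z = -5 (Z = -3*5 + 10 = -15 + 10 = -5)
G = -6 (G = -2*3 = -6)
(Z + G)² = (-5 - 6)² = (-11)² = 121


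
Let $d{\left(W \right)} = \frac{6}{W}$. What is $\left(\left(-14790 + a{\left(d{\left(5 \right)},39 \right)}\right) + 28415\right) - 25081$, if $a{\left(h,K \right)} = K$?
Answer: $-11417$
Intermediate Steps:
$\left(\left(-14790 + a{\left(d{\left(5 \right)},39 \right)}\right) + 28415\right) - 25081 = \left(\left(-14790 + 39\right) + 28415\right) - 25081 = \left(-14751 + 28415\right) - 25081 = 13664 - 25081 = -11417$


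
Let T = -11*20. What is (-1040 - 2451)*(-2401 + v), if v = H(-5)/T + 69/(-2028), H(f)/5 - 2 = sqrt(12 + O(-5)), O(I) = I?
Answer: 62329804657/7436 + 3491*sqrt(7)/44 ≈ 8.3824e+6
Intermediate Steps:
T = -220
H(f) = 10 + 5*sqrt(7) (H(f) = 10 + 5*sqrt(12 - 5) = 10 + 5*sqrt(7))
v = -591/7436 - sqrt(7)/44 (v = (10 + 5*sqrt(7))/(-220) + 69/(-2028) = (10 + 5*sqrt(7))*(-1/220) + 69*(-1/2028) = (-1/22 - sqrt(7)/44) - 23/676 = -591/7436 - sqrt(7)/44 ≈ -0.13961)
(-1040 - 2451)*(-2401 + v) = (-1040 - 2451)*(-2401 + (-591/7436 - sqrt(7)/44)) = -3491*(-17854427/7436 - sqrt(7)/44) = 62329804657/7436 + 3491*sqrt(7)/44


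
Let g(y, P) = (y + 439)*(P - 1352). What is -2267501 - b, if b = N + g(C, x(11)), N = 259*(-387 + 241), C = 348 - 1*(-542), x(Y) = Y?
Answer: -447498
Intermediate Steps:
C = 890 (C = 348 + 542 = 890)
g(y, P) = (-1352 + P)*(439 + y) (g(y, P) = (439 + y)*(-1352 + P) = (-1352 + P)*(439 + y))
N = -37814 (N = 259*(-146) = -37814)
b = -1820003 (b = -37814 + (-593528 - 1352*890 + 439*11 + 11*890) = -37814 + (-593528 - 1203280 + 4829 + 9790) = -37814 - 1782189 = -1820003)
-2267501 - b = -2267501 - 1*(-1820003) = -2267501 + 1820003 = -447498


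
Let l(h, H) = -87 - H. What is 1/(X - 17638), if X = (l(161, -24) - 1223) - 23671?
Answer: -1/42595 ≈ -2.3477e-5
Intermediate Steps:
X = -24957 (X = ((-87 - 1*(-24)) - 1223) - 23671 = ((-87 + 24) - 1223) - 23671 = (-63 - 1223) - 23671 = -1286 - 23671 = -24957)
1/(X - 17638) = 1/(-24957 - 17638) = 1/(-42595) = -1/42595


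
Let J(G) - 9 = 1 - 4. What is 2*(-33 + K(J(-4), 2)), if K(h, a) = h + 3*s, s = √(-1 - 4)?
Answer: -54 + 6*I*√5 ≈ -54.0 + 13.416*I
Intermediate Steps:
s = I*√5 (s = √(-5) = I*√5 ≈ 2.2361*I)
J(G) = 6 (J(G) = 9 + (1 - 4) = 9 - 3 = 6)
K(h, a) = h + 3*I*√5 (K(h, a) = h + 3*(I*√5) = h + 3*I*√5)
2*(-33 + K(J(-4), 2)) = 2*(-33 + (6 + 3*I*√5)) = 2*(-27 + 3*I*√5) = -54 + 6*I*√5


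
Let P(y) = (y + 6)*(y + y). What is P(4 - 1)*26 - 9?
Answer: 1395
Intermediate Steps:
P(y) = 2*y*(6 + y) (P(y) = (6 + y)*(2*y) = 2*y*(6 + y))
P(4 - 1)*26 - 9 = (2*(4 - 1)*(6 + (4 - 1)))*26 - 9 = (2*3*(6 + 3))*26 - 9 = (2*3*9)*26 - 9 = 54*26 - 9 = 1404 - 9 = 1395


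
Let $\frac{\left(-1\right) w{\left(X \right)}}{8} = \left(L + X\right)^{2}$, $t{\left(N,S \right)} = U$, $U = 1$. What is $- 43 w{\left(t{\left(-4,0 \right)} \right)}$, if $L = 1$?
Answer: $1376$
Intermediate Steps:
$t{\left(N,S \right)} = 1$
$w{\left(X \right)} = - 8 \left(1 + X\right)^{2}$
$- 43 w{\left(t{\left(-4,0 \right)} \right)} = - 43 \left(- 8 \left(1 + 1\right)^{2}\right) = - 43 \left(- 8 \cdot 2^{2}\right) = - 43 \left(\left(-8\right) 4\right) = \left(-43\right) \left(-32\right) = 1376$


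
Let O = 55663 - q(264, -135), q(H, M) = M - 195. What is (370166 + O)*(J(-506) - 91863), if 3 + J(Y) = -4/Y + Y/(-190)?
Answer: -940931418968649/24035 ≈ -3.9148e+10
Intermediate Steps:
q(H, M) = -195 + M
O = 55993 (O = 55663 - (-195 - 135) = 55663 - 1*(-330) = 55663 + 330 = 55993)
J(Y) = -3 - 4/Y - Y/190 (J(Y) = -3 + (-4/Y + Y/(-190)) = -3 + (-4/Y + Y*(-1/190)) = -3 + (-4/Y - Y/190) = -3 - 4/Y - Y/190)
(370166 + O)*(J(-506) - 91863) = (370166 + 55993)*((-3 - 4/(-506) - 1/190*(-506)) - 91863) = 426159*((-3 - 4*(-1/506) + 253/95) - 91863) = 426159*((-3 + 2/253 + 253/95) - 91863) = 426159*(-7906/24035 - 91863) = 426159*(-2207935111/24035) = -940931418968649/24035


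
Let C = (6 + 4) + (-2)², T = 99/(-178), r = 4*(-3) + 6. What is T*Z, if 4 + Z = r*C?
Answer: 4356/89 ≈ 48.944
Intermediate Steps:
r = -6 (r = -12 + 6 = -6)
T = -99/178 (T = 99*(-1/178) = -99/178 ≈ -0.55618)
C = 14 (C = 10 + 4 = 14)
Z = -88 (Z = -4 - 6*14 = -4 - 84 = -88)
T*Z = -99/178*(-88) = 4356/89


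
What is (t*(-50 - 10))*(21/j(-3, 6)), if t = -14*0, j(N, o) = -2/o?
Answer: 0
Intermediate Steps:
t = 0
(t*(-50 - 10))*(21/j(-3, 6)) = (0*(-50 - 10))*(21/((-2/6))) = (0*(-60))*(21/((-2*⅙))) = 0*(21/(-⅓)) = 0*(21*(-3)) = 0*(-63) = 0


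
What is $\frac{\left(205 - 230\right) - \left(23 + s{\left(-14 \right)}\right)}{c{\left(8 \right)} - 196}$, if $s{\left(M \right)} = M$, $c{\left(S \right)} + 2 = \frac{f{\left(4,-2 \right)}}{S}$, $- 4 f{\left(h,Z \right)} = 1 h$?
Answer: $\frac{272}{1585} \approx 0.17161$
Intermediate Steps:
$f{\left(h,Z \right)} = - \frac{h}{4}$ ($f{\left(h,Z \right)} = - \frac{1 h}{4} = - \frac{h}{4}$)
$c{\left(S \right)} = -2 - \frac{1}{S}$ ($c{\left(S \right)} = -2 + \frac{\left(- \frac{1}{4}\right) 4}{S} = -2 - \frac{1}{S}$)
$\frac{\left(205 - 230\right) - \left(23 + s{\left(-14 \right)}\right)}{c{\left(8 \right)} - 196} = \frac{\left(205 - 230\right) - 9}{\left(-2 - \frac{1}{8}\right) - 196} = \frac{\left(205 - 230\right) + \left(-23 + 14\right)}{\left(-2 - \frac{1}{8}\right) - 196} = \frac{-25 - 9}{\left(-2 - \frac{1}{8}\right) - 196} = - \frac{34}{- \frac{17}{8} - 196} = - \frac{34}{- \frac{1585}{8}} = \left(-34\right) \left(- \frac{8}{1585}\right) = \frac{272}{1585}$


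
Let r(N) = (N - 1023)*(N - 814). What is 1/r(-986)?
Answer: 1/3616200 ≈ 2.7653e-7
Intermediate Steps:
r(N) = (-1023 + N)*(-814 + N)
1/r(-986) = 1/(832722 + (-986)² - 1837*(-986)) = 1/(832722 + 972196 + 1811282) = 1/3616200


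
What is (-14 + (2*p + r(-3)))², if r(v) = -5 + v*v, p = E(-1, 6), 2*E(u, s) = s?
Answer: 16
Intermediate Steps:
E(u, s) = s/2
p = 3 (p = (½)*6 = 3)
r(v) = -5 + v²
(-14 + (2*p + r(-3)))² = (-14 + (2*3 + (-5 + (-3)²)))² = (-14 + (6 + (-5 + 9)))² = (-14 + (6 + 4))² = (-14 + 10)² = (-4)² = 16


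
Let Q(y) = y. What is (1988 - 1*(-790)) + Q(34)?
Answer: 2812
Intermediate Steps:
(1988 - 1*(-790)) + Q(34) = (1988 - 1*(-790)) + 34 = (1988 + 790) + 34 = 2778 + 34 = 2812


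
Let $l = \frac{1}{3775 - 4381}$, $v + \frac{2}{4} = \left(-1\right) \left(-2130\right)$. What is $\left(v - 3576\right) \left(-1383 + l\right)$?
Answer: $\frac{2424620407}{1212} \approx 2.0005 \cdot 10^{6}$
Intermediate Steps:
$v = \frac{4259}{2}$ ($v = - \frac{1}{2} - -2130 = - \frac{1}{2} + 2130 = \frac{4259}{2} \approx 2129.5$)
$l = - \frac{1}{606}$ ($l = \frac{1}{-606} = - \frac{1}{606} \approx -0.0016502$)
$\left(v - 3576\right) \left(-1383 + l\right) = \left(\frac{4259}{2} - 3576\right) \left(-1383 - \frac{1}{606}\right) = \left(- \frac{2893}{2}\right) \left(- \frac{838099}{606}\right) = \frac{2424620407}{1212}$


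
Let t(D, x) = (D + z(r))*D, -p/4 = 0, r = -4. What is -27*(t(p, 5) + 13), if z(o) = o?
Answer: -351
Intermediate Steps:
p = 0 (p = -4*0 = 0)
t(D, x) = D*(-4 + D) (t(D, x) = (D - 4)*D = (-4 + D)*D = D*(-4 + D))
-27*(t(p, 5) + 13) = -27*(0*(-4 + 0) + 13) = -27*(0*(-4) + 13) = -27*(0 + 13) = -27*13 = -351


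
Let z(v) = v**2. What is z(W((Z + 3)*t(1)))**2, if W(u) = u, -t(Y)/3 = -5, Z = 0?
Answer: 4100625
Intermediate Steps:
t(Y) = 15 (t(Y) = -3*(-5) = 15)
z(W((Z + 3)*t(1)))**2 = (((0 + 3)*15)**2)**2 = ((3*15)**2)**2 = (45**2)**2 = 2025**2 = 4100625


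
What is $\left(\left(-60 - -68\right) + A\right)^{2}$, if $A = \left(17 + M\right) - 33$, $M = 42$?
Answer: $1156$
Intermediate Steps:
$A = 26$ ($A = \left(17 + 42\right) - 33 = 59 - 33 = 26$)
$\left(\left(-60 - -68\right) + A\right)^{2} = \left(\left(-60 - -68\right) + 26\right)^{2} = \left(\left(-60 + 68\right) + 26\right)^{2} = \left(8 + 26\right)^{2} = 34^{2} = 1156$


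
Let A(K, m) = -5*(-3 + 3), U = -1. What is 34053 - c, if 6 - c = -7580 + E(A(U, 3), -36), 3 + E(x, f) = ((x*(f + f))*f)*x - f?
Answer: 26500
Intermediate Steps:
A(K, m) = 0 (A(K, m) = -5*0 = 0)
E(x, f) = -3 - f + 2*f²*x² (E(x, f) = -3 + (((x*(f + f))*f)*x - f) = -3 + (((x*(2*f))*f)*x - f) = -3 + (((2*f*x)*f)*x - f) = -3 + ((2*x*f²)*x - f) = -3 + (2*f²*x² - f) = -3 + (-f + 2*f²*x²) = -3 - f + 2*f²*x²)
c = 7553 (c = 6 - (-7580 + (-3 - 1*(-36) + 2*(-36)²*0²)) = 6 - (-7580 + (-3 + 36 + 2*1296*0)) = 6 - (-7580 + (-3 + 36 + 0)) = 6 - (-7580 + 33) = 6 - 1*(-7547) = 6 + 7547 = 7553)
34053 - c = 34053 - 1*7553 = 34053 - 7553 = 26500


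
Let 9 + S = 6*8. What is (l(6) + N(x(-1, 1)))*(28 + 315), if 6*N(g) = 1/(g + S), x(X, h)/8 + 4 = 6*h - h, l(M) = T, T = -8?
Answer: -773465/282 ≈ -2742.8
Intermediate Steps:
l(M) = -8
x(X, h) = -32 + 40*h (x(X, h) = -32 + 8*(6*h - h) = -32 + 8*(5*h) = -32 + 40*h)
S = 39 (S = -9 + 6*8 = -9 + 48 = 39)
N(g) = 1/(6*(39 + g)) (N(g) = 1/(6*(g + 39)) = 1/(6*(39 + g)))
(l(6) + N(x(-1, 1)))*(28 + 315) = (-8 + 1/(6*(39 + (-32 + 40*1))))*(28 + 315) = (-8 + 1/(6*(39 + (-32 + 40))))*343 = (-8 + 1/(6*(39 + 8)))*343 = (-8 + (⅙)/47)*343 = (-8 + (⅙)*(1/47))*343 = (-8 + 1/282)*343 = -2255/282*343 = -773465/282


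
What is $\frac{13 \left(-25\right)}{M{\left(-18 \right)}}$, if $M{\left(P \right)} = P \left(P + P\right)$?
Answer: $- \frac{325}{648} \approx -0.50154$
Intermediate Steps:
$M{\left(P \right)} = 2 P^{2}$ ($M{\left(P \right)} = P 2 P = 2 P^{2}$)
$\frac{13 \left(-25\right)}{M{\left(-18 \right)}} = \frac{13 \left(-25\right)}{2 \left(-18\right)^{2}} = - \frac{325}{2 \cdot 324} = - \frac{325}{648}$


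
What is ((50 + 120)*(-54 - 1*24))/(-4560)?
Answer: 221/76 ≈ 2.9079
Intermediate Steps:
((50 + 120)*(-54 - 1*24))/(-4560) = (170*(-54 - 24))*(-1/4560) = (170*(-78))*(-1/4560) = -13260*(-1/4560) = 221/76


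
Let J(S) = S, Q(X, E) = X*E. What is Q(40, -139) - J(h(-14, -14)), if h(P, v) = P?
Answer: -5546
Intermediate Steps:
Q(X, E) = E*X
Q(40, -139) - J(h(-14, -14)) = -139*40 - 1*(-14) = -5560 + 14 = -5546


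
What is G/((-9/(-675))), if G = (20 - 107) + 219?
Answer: 9900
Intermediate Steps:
G = 132 (G = -87 + 219 = 132)
G/((-9/(-675))) = 132/((-9/(-675))) = 132/((-9*(-1/675))) = 132/(1/75) = 132*75 = 9900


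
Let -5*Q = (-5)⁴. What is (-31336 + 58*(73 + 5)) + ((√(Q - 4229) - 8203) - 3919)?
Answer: -38934 + I*√4354 ≈ -38934.0 + 65.985*I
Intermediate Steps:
Q = -125 (Q = -⅕*(-5)⁴ = -⅕*625 = -125)
(-31336 + 58*(73 + 5)) + ((√(Q - 4229) - 8203) - 3919) = (-31336 + 58*(73 + 5)) + ((√(-125 - 4229) - 8203) - 3919) = (-31336 + 58*78) + ((√(-4354) - 8203) - 3919) = (-31336 + 4524) + ((I*√4354 - 8203) - 3919) = -26812 + ((-8203 + I*√4354) - 3919) = -26812 + (-12122 + I*√4354) = -38934 + I*√4354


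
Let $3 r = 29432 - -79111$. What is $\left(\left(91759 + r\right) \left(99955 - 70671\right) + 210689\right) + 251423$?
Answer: $3747057072$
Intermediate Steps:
$r = 36181$ ($r = \frac{29432 - -79111}{3} = \frac{29432 + 79111}{3} = \frac{1}{3} \cdot 108543 = 36181$)
$\left(\left(91759 + r\right) \left(99955 - 70671\right) + 210689\right) + 251423 = \left(\left(91759 + 36181\right) \left(99955 - 70671\right) + 210689\right) + 251423 = \left(127940 \cdot 29284 + 210689\right) + 251423 = \left(3746594960 + 210689\right) + 251423 = 3746805649 + 251423 = 3747057072$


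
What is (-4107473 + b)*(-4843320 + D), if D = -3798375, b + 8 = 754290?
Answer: 28977253898745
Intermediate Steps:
b = 754282 (b = -8 + 754290 = 754282)
(-4107473 + b)*(-4843320 + D) = (-4107473 + 754282)*(-4843320 - 3798375) = -3353191*(-8641695) = 28977253898745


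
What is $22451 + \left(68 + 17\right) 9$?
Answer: $23216$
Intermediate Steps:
$22451 + \left(68 + 17\right) 9 = 22451 + 85 \cdot 9 = 22451 + 765 = 23216$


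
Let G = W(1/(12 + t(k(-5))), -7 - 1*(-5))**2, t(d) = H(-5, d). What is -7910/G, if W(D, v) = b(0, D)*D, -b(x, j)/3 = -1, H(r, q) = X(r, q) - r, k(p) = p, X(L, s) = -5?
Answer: -126560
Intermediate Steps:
H(r, q) = -5 - r
t(d) = 0 (t(d) = -5 - 1*(-5) = -5 + 5 = 0)
b(x, j) = 3 (b(x, j) = -3*(-1) = 3)
W(D, v) = 3*D
G = 1/16 (G = (3/(12 + 0))**2 = (3/12)**2 = (3*(1/12))**2 = (1/4)**2 = 1/16 ≈ 0.062500)
-7910/G = -7910/1/16 = -7910*16 = -126560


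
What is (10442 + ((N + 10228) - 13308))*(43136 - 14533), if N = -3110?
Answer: 121619956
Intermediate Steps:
(10442 + ((N + 10228) - 13308))*(43136 - 14533) = (10442 + ((-3110 + 10228) - 13308))*(43136 - 14533) = (10442 + (7118 - 13308))*28603 = (10442 - 6190)*28603 = 4252*28603 = 121619956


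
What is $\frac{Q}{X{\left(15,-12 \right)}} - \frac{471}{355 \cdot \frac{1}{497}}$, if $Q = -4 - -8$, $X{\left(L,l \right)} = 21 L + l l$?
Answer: $- \frac{1513303}{2295} \approx -659.39$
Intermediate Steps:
$X{\left(L,l \right)} = l^{2} + 21 L$ ($X{\left(L,l \right)} = 21 L + l^{2} = l^{2} + 21 L$)
$Q = 4$ ($Q = -4 + 8 = 4$)
$\frac{Q}{X{\left(15,-12 \right)}} - \frac{471}{355 \cdot \frac{1}{497}} = \frac{4}{\left(-12\right)^{2} + 21 \cdot 15} - \frac{471}{355 \cdot \frac{1}{497}} = \frac{4}{144 + 315} - \frac{471}{355 \cdot \frac{1}{497}} = \frac{4}{459} - \frac{471}{\frac{5}{7}} = 4 \cdot \frac{1}{459} - \frac{3297}{5} = \frac{4}{459} - \frac{3297}{5} = - \frac{1513303}{2295}$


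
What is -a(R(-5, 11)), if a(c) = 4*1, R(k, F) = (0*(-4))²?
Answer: -4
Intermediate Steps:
R(k, F) = 0 (R(k, F) = 0² = 0)
a(c) = 4
-a(R(-5, 11)) = -1*4 = -4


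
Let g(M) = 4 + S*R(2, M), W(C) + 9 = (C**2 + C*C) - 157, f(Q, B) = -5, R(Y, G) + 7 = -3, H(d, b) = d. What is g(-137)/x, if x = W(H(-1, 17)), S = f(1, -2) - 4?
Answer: -47/82 ≈ -0.57317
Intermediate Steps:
R(Y, G) = -10 (R(Y, G) = -7 - 3 = -10)
W(C) = -166 + 2*C**2 (W(C) = -9 + ((C**2 + C*C) - 157) = -9 + ((C**2 + C**2) - 157) = -9 + (2*C**2 - 157) = -9 + (-157 + 2*C**2) = -166 + 2*C**2)
S = -9 (S = -5 - 4 = -9)
g(M) = 94 (g(M) = 4 - 9*(-10) = 4 + 90 = 94)
x = -164 (x = -166 + 2*(-1)**2 = -166 + 2*1 = -166 + 2 = -164)
g(-137)/x = 94/(-164) = 94*(-1/164) = -47/82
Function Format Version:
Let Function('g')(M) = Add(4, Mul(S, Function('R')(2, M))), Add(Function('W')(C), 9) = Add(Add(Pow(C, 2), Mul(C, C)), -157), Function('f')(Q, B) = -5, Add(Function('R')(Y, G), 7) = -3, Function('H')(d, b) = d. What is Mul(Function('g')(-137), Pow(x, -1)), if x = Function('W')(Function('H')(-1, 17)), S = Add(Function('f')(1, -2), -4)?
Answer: Rational(-47, 82) ≈ -0.57317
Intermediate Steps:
Function('R')(Y, G) = -10 (Function('R')(Y, G) = Add(-7, -3) = -10)
Function('W')(C) = Add(-166, Mul(2, Pow(C, 2))) (Function('W')(C) = Add(-9, Add(Add(Pow(C, 2), Mul(C, C)), -157)) = Add(-9, Add(Add(Pow(C, 2), Pow(C, 2)), -157)) = Add(-9, Add(Mul(2, Pow(C, 2)), -157)) = Add(-9, Add(-157, Mul(2, Pow(C, 2)))) = Add(-166, Mul(2, Pow(C, 2))))
S = -9 (S = Add(-5, -4) = -9)
Function('g')(M) = 94 (Function('g')(M) = Add(4, Mul(-9, -10)) = Add(4, 90) = 94)
x = -164 (x = Add(-166, Mul(2, Pow(-1, 2))) = Add(-166, Mul(2, 1)) = Add(-166, 2) = -164)
Mul(Function('g')(-137), Pow(x, -1)) = Mul(94, Pow(-164, -1)) = Mul(94, Rational(-1, 164)) = Rational(-47, 82)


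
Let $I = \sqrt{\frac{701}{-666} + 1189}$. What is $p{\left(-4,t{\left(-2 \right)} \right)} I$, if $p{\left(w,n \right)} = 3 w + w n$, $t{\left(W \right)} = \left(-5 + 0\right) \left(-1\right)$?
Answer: $- \frac{16 \sqrt{58546802}}{111} \approx -1102.9$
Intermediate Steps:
$t{\left(W \right)} = 5$ ($t{\left(W \right)} = \left(-5\right) \left(-1\right) = 5$)
$p{\left(w,n \right)} = 3 w + n w$
$I = \frac{\sqrt{58546802}}{222}$ ($I = \sqrt{701 \left(- \frac{1}{666}\right) + 1189} = \sqrt{- \frac{701}{666} + 1189} = \sqrt{\frac{791173}{666}} = \frac{\sqrt{58546802}}{222} \approx 34.467$)
$p{\left(-4,t{\left(-2 \right)} \right)} I = - 4 \left(3 + 5\right) \frac{\sqrt{58546802}}{222} = \left(-4\right) 8 \frac{\sqrt{58546802}}{222} = - 32 \frac{\sqrt{58546802}}{222} = - \frac{16 \sqrt{58546802}}{111}$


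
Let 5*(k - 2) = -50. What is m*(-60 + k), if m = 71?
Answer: -4828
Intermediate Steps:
k = -8 (k = 2 + (⅕)*(-50) = 2 - 10 = -8)
m*(-60 + k) = 71*(-60 - 8) = 71*(-68) = -4828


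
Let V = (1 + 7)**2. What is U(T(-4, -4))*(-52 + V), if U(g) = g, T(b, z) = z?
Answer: -48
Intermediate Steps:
V = 64 (V = 8**2 = 64)
U(T(-4, -4))*(-52 + V) = -4*(-52 + 64) = -4*12 = -48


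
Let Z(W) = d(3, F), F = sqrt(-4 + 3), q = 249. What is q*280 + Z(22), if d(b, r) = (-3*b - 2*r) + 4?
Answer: 69715 - 2*I ≈ 69715.0 - 2.0*I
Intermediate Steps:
F = I (F = sqrt(-1) = I ≈ 1.0*I)
d(b, r) = 4 - 3*b - 2*r
Z(W) = -5 - 2*I (Z(W) = 4 - 3*3 - 2*I = 4 - 9 - 2*I = -5 - 2*I)
q*280 + Z(22) = 249*280 + (-5 - 2*I) = 69720 + (-5 - 2*I) = 69715 - 2*I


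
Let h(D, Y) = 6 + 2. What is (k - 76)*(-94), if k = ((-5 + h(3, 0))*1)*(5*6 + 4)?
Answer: -2444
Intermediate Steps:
h(D, Y) = 8
k = 102 (k = ((-5 + 8)*1)*(5*6 + 4) = (3*1)*(30 + 4) = 3*34 = 102)
(k - 76)*(-94) = (102 - 76)*(-94) = 26*(-94) = -2444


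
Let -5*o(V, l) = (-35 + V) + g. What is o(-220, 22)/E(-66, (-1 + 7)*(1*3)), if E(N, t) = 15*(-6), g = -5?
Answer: -26/45 ≈ -0.57778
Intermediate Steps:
o(V, l) = 8 - V/5 (o(V, l) = -((-35 + V) - 5)/5 = -(-40 + V)/5 = 8 - V/5)
E(N, t) = -90
o(-220, 22)/E(-66, (-1 + 7)*(1*3)) = (8 - 1/5*(-220))/(-90) = (8 + 44)*(-1/90) = 52*(-1/90) = -26/45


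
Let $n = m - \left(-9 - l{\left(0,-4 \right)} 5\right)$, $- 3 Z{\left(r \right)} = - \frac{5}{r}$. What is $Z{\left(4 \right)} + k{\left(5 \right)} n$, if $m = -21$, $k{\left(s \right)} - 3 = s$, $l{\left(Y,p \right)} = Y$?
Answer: $- \frac{1147}{12} \approx -95.583$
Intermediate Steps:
$Z{\left(r \right)} = \frac{5}{3 r}$ ($Z{\left(r \right)} = - \frac{\left(-5\right) \frac{1}{r}}{3} = \frac{5}{3 r}$)
$k{\left(s \right)} = 3 + s$
$n = -12$ ($n = -21 - \left(-9 - 0 \cdot 5\right) = -21 - \left(-9 - 0\right) = -21 - \left(-9 + 0\right) = -21 - -9 = -21 + 9 = -12$)
$Z{\left(4 \right)} + k{\left(5 \right)} n = \frac{5}{3 \cdot 4} + \left(3 + 5\right) \left(-12\right) = \frac{5}{3} \cdot \frac{1}{4} + 8 \left(-12\right) = \frac{5}{12} - 96 = - \frac{1147}{12}$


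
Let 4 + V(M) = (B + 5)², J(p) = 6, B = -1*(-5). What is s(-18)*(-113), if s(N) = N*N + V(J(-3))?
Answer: -47460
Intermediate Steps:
B = 5
V(M) = 96 (V(M) = -4 + (5 + 5)² = -4 + 10² = -4 + 100 = 96)
s(N) = 96 + N² (s(N) = N*N + 96 = N² + 96 = 96 + N²)
s(-18)*(-113) = (96 + (-18)²)*(-113) = (96 + 324)*(-113) = 420*(-113) = -47460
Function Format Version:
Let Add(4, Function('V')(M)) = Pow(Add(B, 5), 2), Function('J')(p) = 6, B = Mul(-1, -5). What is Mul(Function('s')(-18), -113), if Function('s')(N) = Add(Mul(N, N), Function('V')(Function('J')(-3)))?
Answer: -47460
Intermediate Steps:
B = 5
Function('V')(M) = 96 (Function('V')(M) = Add(-4, Pow(Add(5, 5), 2)) = Add(-4, Pow(10, 2)) = Add(-4, 100) = 96)
Function('s')(N) = Add(96, Pow(N, 2)) (Function('s')(N) = Add(Mul(N, N), 96) = Add(Pow(N, 2), 96) = Add(96, Pow(N, 2)))
Mul(Function('s')(-18), -113) = Mul(Add(96, Pow(-18, 2)), -113) = Mul(Add(96, 324), -113) = Mul(420, -113) = -47460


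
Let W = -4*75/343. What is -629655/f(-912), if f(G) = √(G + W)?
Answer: 1469195*I*√547953/52186 ≈ 20840.0*I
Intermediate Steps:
W = -300/343 (W = -300*1/343 = -300/343 ≈ -0.87464)
f(G) = √(-300/343 + G) (f(G) = √(G - 300/343) = √(-300/343 + G))
-629655/f(-912) = -629655*49/√(-2100 + 2401*(-912)) = -629655*49/√(-2100 - 2189712) = -629655*(-7*I*√547953/156558) = -(-1469195)*I*√547953/52186 = 1469195*I*√547953/52186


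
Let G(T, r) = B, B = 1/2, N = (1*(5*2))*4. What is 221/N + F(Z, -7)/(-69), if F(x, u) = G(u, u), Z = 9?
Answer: 15229/2760 ≈ 5.5178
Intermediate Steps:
N = 40 (N = (1*10)*4 = 10*4 = 40)
B = ½ (B = 1*(½) = ½ ≈ 0.50000)
G(T, r) = ½
F(x, u) = ½
221/N + F(Z, -7)/(-69) = 221/40 + (½)/(-69) = 221*(1/40) + (½)*(-1/69) = 221/40 - 1/138 = 15229/2760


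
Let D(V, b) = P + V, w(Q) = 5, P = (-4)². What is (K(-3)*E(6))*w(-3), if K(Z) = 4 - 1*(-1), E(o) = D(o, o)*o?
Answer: 3300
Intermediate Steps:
P = 16
D(V, b) = 16 + V
E(o) = o*(16 + o) (E(o) = (16 + o)*o = o*(16 + o))
K(Z) = 5 (K(Z) = 4 + 1 = 5)
(K(-3)*E(6))*w(-3) = (5*(6*(16 + 6)))*5 = (5*(6*22))*5 = (5*132)*5 = 660*5 = 3300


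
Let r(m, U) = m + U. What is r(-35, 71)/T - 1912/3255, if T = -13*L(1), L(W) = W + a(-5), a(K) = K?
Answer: 4439/42315 ≈ 0.10490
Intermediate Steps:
L(W) = -5 + W (L(W) = W - 5 = -5 + W)
r(m, U) = U + m
T = 52 (T = -13*(-5 + 1) = -13*(-4) = 52)
r(-35, 71)/T - 1912/3255 = (71 - 35)/52 - 1912/3255 = 36*(1/52) - 1912*1/3255 = 9/13 - 1912/3255 = 4439/42315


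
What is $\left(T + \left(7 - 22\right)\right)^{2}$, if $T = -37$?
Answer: $2704$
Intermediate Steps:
$\left(T + \left(7 - 22\right)\right)^{2} = \left(-37 + \left(7 - 22\right)\right)^{2} = \left(-37 - 15\right)^{2} = \left(-52\right)^{2} = 2704$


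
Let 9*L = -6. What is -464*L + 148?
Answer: 1372/3 ≈ 457.33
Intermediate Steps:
L = -⅔ (L = (⅑)*(-6) = -⅔ ≈ -0.66667)
-464*L + 148 = -464*(-⅔) + 148 = 928/3 + 148 = 1372/3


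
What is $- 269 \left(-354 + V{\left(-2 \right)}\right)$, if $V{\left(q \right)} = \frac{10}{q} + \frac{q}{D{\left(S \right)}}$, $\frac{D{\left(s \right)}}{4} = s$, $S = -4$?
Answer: $\frac{772299}{8} \approx 96537.0$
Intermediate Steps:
$D{\left(s \right)} = 4 s$
$V{\left(q \right)} = \frac{10}{q} - \frac{q}{16}$ ($V{\left(q \right)} = \frac{10}{q} + \frac{q}{4 \left(-4\right)} = \frac{10}{q} + \frac{q}{-16} = \frac{10}{q} + q \left(- \frac{1}{16}\right) = \frac{10}{q} - \frac{q}{16}$)
$- 269 \left(-354 + V{\left(-2 \right)}\right) = - 269 \left(-354 + \left(\frac{10}{-2} - - \frac{1}{8}\right)\right) = - 269 \left(-354 + \left(10 \left(- \frac{1}{2}\right) + \frac{1}{8}\right)\right) = - 269 \left(-354 + \left(-5 + \frac{1}{8}\right)\right) = - 269 \left(-354 - \frac{39}{8}\right) = \left(-269\right) \left(- \frac{2871}{8}\right) = \frac{772299}{8}$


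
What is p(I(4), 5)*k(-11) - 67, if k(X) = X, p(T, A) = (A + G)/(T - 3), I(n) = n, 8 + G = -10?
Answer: 76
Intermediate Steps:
G = -18 (G = -8 - 10 = -18)
p(T, A) = (-18 + A)/(-3 + T) (p(T, A) = (A - 18)/(T - 3) = (-18 + A)/(-3 + T))
p(I(4), 5)*k(-11) - 67 = ((-18 + 5)/(-3 + 4))*(-11) - 67 = (-13/1)*(-11) - 67 = (1*(-13))*(-11) - 67 = -13*(-11) - 67 = 143 - 67 = 76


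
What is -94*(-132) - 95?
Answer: 12313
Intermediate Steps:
-94*(-132) - 95 = 12408 - 95 = 12313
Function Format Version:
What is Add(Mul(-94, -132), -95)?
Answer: 12313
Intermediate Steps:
Add(Mul(-94, -132), -95) = Add(12408, -95) = 12313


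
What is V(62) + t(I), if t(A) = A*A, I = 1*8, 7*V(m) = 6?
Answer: 454/7 ≈ 64.857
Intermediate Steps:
V(m) = 6/7 (V(m) = (⅐)*6 = 6/7)
I = 8
t(A) = A²
V(62) + t(I) = 6/7 + 8² = 6/7 + 64 = 454/7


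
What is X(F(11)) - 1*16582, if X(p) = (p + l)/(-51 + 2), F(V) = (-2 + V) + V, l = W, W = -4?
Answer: -812534/49 ≈ -16582.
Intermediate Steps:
l = -4
F(V) = -2 + 2*V
X(p) = 4/49 - p/49 (X(p) = (p - 4)/(-51 + 2) = (-4 + p)/(-49) = (-4 + p)*(-1/49) = 4/49 - p/49)
X(F(11)) - 1*16582 = (4/49 - (-2 + 2*11)/49) - 1*16582 = (4/49 - (-2 + 22)/49) - 16582 = (4/49 - 1/49*20) - 16582 = (4/49 - 20/49) - 16582 = -16/49 - 16582 = -812534/49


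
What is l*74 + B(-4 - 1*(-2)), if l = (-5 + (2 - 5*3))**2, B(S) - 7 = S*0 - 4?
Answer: 23979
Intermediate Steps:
B(S) = 3 (B(S) = 7 + (S*0 - 4) = 7 + (0 - 4) = 7 - 4 = 3)
l = 324 (l = (-5 + (2 - 15))**2 = (-5 - 13)**2 = (-18)**2 = 324)
l*74 + B(-4 - 1*(-2)) = 324*74 + 3 = 23976 + 3 = 23979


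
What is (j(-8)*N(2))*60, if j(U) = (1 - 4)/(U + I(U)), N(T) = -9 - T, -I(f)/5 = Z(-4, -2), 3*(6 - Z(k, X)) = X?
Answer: -1485/31 ≈ -47.903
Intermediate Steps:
Z(k, X) = 6 - X/3
I(f) = -100/3 (I(f) = -5*(6 - 1/3*(-2)) = -5*(6 + 2/3) = -5*20/3 = -100/3)
j(U) = -3/(-100/3 + U) (j(U) = (1 - 4)/(U - 100/3) = -3/(-100/3 + U))
(j(-8)*N(2))*60 = ((-9/(-100 + 3*(-8)))*(-9 - 1*2))*60 = ((-9/(-100 - 24))*(-9 - 2))*60 = (-9/(-124)*(-11))*60 = (-9*(-1/124)*(-11))*60 = ((9/124)*(-11))*60 = -99/124*60 = -1485/31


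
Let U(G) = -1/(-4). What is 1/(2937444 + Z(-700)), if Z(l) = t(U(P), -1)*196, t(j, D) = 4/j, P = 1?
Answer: 1/2940580 ≈ 3.4007e-7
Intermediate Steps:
U(G) = 1/4 (U(G) = -1*(-1/4) = 1/4)
Z(l) = 3136 (Z(l) = (4/(1/4))*196 = (4*4)*196 = 16*196 = 3136)
1/(2937444 + Z(-700)) = 1/(2937444 + 3136) = 1/2940580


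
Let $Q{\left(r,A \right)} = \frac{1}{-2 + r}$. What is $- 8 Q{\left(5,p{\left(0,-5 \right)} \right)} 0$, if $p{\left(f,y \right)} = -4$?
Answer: $0$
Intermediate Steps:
$- 8 Q{\left(5,p{\left(0,-5 \right)} \right)} 0 = - \frac{8}{-2 + 5} \cdot 0 = - \frac{8}{3} \cdot 0 = \left(-8\right) \frac{1}{3} \cdot 0 = \left(- \frac{8}{3}\right) 0 = 0$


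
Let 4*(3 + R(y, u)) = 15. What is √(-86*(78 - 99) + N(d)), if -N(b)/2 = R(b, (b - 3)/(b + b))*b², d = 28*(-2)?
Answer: 3*I*√322 ≈ 53.833*I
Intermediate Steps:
d = -56
R(y, u) = ¾ (R(y, u) = -3 + (¼)*15 = -3 + 15/4 = ¾)
N(b) = -3*b²/2
√(-86*(78 - 99) + N(d)) = √(-86*(78 - 99) - 3/2*(-56)²) = √(-86*(-21) - 3/2*3136) = √(1806 - 4704) = √(-2898) = 3*I*√322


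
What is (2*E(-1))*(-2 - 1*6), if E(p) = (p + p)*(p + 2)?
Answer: 32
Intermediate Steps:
E(p) = 2*p*(2 + p) (E(p) = (2*p)*(2 + p) = 2*p*(2 + p))
(2*E(-1))*(-2 - 1*6) = (2*(2*(-1)*(2 - 1)))*(-2 - 1*6) = (2*(2*(-1)*1))*(-2 - 6) = (2*(-2))*(-8) = -4*(-8) = 32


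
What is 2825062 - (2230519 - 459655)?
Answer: 1054198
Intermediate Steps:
2825062 - (2230519 - 459655) = 2825062 - 1*1770864 = 2825062 - 1770864 = 1054198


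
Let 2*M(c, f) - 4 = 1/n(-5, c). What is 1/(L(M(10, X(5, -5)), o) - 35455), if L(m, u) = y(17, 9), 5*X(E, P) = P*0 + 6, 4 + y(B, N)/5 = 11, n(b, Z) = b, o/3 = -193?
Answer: -1/35420 ≈ -2.8233e-5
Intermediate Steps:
o = -579 (o = 3*(-193) = -579)
y(B, N) = 35 (y(B, N) = -20 + 5*11 = -20 + 55 = 35)
X(E, P) = 6/5 (X(E, P) = (P*0 + 6)/5 = (0 + 6)/5 = (⅕)*6 = 6/5)
M(c, f) = 19/10 (M(c, f) = 2 + (½)/(-5) = 2 + (½)*(-⅕) = 2 - ⅒ = 19/10)
L(m, u) = 35
1/(L(M(10, X(5, -5)), o) - 35455) = 1/(35 - 35455) = 1/(-35420) = -1/35420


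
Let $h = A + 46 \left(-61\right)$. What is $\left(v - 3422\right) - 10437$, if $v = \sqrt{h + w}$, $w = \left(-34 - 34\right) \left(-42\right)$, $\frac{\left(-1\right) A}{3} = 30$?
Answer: $-13859 + 2 i \sqrt{10} \approx -13859.0 + 6.3246 i$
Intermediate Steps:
$A = -90$ ($A = \left(-3\right) 30 = -90$)
$w = 2856$ ($w = \left(-68\right) \left(-42\right) = 2856$)
$h = -2896$ ($h = -90 + 46 \left(-61\right) = -90 - 2806 = -2896$)
$v = 2 i \sqrt{10}$ ($v = \sqrt{-2896 + 2856} = \sqrt{-40} = 2 i \sqrt{10} \approx 6.3246 i$)
$\left(v - 3422\right) - 10437 = \left(2 i \sqrt{10} - 3422\right) - 10437 = \left(-3422 + 2 i \sqrt{10}\right) - 10437 = -13859 + 2 i \sqrt{10}$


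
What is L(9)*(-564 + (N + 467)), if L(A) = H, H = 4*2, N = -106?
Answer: -1624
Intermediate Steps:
H = 8
L(A) = 8
L(9)*(-564 + (N + 467)) = 8*(-564 + (-106 + 467)) = 8*(-564 + 361) = 8*(-203) = -1624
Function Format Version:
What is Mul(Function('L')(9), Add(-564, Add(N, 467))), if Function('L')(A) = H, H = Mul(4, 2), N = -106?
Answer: -1624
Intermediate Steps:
H = 8
Function('L')(A) = 8
Mul(Function('L')(9), Add(-564, Add(N, 467))) = Mul(8, Add(-564, Add(-106, 467))) = Mul(8, Add(-564, 361)) = Mul(8, -203) = -1624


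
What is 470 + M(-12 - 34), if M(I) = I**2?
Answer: 2586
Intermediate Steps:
470 + M(-12 - 34) = 470 + (-12 - 34)**2 = 470 + (-46)**2 = 470 + 2116 = 2586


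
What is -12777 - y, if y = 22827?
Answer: -35604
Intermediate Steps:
-12777 - y = -12777 - 1*22827 = -12777 - 22827 = -35604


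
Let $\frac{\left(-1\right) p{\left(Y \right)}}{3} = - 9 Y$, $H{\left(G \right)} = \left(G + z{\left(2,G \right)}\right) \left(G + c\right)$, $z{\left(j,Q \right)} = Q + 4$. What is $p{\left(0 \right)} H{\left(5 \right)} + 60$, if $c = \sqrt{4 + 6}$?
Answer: $60$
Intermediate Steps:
$z{\left(j,Q \right)} = 4 + Q$
$c = \sqrt{10} \approx 3.1623$
$H{\left(G \right)} = \left(4 + 2 G\right) \left(G + \sqrt{10}\right)$ ($H{\left(G \right)} = \left(G + \left(4 + G\right)\right) \left(G + \sqrt{10}\right) = \left(4 + 2 G\right) \left(G + \sqrt{10}\right)$)
$p{\left(Y \right)} = 27 Y$ ($p{\left(Y \right)} = - 3 \left(- 9 Y\right) = 27 Y$)
$p{\left(0 \right)} H{\left(5 \right)} + 60 = 27 \cdot 0 \left(2 \cdot 5^{2} + 4 \cdot 5 + 4 \sqrt{10} + 2 \cdot 5 \sqrt{10}\right) + 60 = 0 \left(2 \cdot 25 + 20 + 4 \sqrt{10} + 10 \sqrt{10}\right) + 60 = 0 \left(50 + 20 + 4 \sqrt{10} + 10 \sqrt{10}\right) + 60 = 0 \left(70 + 14 \sqrt{10}\right) + 60 = 0 + 60 = 60$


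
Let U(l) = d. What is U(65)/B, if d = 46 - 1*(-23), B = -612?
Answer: -23/204 ≈ -0.11275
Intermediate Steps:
d = 69 (d = 46 + 23 = 69)
U(l) = 69
U(65)/B = 69/(-612) = 69*(-1/612) = -23/204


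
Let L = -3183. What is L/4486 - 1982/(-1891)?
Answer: 2872199/8483026 ≈ 0.33858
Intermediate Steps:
L/4486 - 1982/(-1891) = -3183/4486 - 1982/(-1891) = -3183*1/4486 - 1982*(-1/1891) = -3183/4486 + 1982/1891 = 2872199/8483026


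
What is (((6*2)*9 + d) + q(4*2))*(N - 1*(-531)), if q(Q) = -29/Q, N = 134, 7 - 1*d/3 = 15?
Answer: 427595/8 ≈ 53449.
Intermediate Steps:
d = -24 (d = 21 - 3*15 = 21 - 45 = -24)
(((6*2)*9 + d) + q(4*2))*(N - 1*(-531)) = (((6*2)*9 - 24) - 29/(4*2))*(134 - 1*(-531)) = ((12*9 - 24) - 29/8)*(134 + 531) = ((108 - 24) - 29*1/8)*665 = (84 - 29/8)*665 = (643/8)*665 = 427595/8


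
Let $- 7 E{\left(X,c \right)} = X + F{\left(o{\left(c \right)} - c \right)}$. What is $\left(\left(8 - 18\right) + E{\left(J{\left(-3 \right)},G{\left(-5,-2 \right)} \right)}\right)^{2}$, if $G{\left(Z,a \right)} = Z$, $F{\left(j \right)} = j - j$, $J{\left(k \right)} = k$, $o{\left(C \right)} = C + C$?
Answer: $\frac{4489}{49} \approx 91.612$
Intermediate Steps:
$o{\left(C \right)} = 2 C$
$F{\left(j \right)} = 0$
$E{\left(X,c \right)} = - \frac{X}{7}$ ($E{\left(X,c \right)} = - \frac{X + 0}{7} = - \frac{X}{7}$)
$\left(\left(8 - 18\right) + E{\left(J{\left(-3 \right)},G{\left(-5,-2 \right)} \right)}\right)^{2} = \left(\left(8 - 18\right) - - \frac{3}{7}\right)^{2} = \left(\left(8 - 18\right) + \frac{3}{7}\right)^{2} = \left(-10 + \frac{3}{7}\right)^{2} = \left(- \frac{67}{7}\right)^{2} = \frac{4489}{49}$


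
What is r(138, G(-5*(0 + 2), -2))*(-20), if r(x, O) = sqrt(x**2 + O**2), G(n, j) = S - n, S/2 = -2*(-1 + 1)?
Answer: -40*sqrt(4786) ≈ -2767.2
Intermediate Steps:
S = 0 (S = 2*(-2*(-1 + 1)) = 2*(-2*0) = 2*0 = 0)
G(n, j) = -n (G(n, j) = 0 - n = -n)
r(x, O) = sqrt(O**2 + x**2)
r(138, G(-5*(0 + 2), -2))*(-20) = sqrt((-(-5)*(0 + 2))**2 + 138**2)*(-20) = sqrt((-(-5)*2)**2 + 19044)*(-20) = sqrt((-1*(-10))**2 + 19044)*(-20) = sqrt(10**2 + 19044)*(-20) = sqrt(100 + 19044)*(-20) = sqrt(19144)*(-20) = (2*sqrt(4786))*(-20) = -40*sqrt(4786)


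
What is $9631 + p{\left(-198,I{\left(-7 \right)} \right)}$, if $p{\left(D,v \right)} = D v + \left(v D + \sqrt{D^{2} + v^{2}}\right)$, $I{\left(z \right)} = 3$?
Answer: $8443 + 3 \sqrt{4357} \approx 8641.0$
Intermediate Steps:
$p{\left(D,v \right)} = \sqrt{D^{2} + v^{2}} + 2 D v$ ($p{\left(D,v \right)} = D v + \left(D v + \sqrt{D^{2} + v^{2}}\right) = D v + \left(\sqrt{D^{2} + v^{2}} + D v\right) = \sqrt{D^{2} + v^{2}} + 2 D v$)
$9631 + p{\left(-198,I{\left(-7 \right)} \right)} = 9631 + \left(\sqrt{\left(-198\right)^{2} + 3^{2}} + 2 \left(-198\right) 3\right) = 9631 - \left(1188 - \sqrt{39204 + 9}\right) = 9631 - \left(1188 - \sqrt{39213}\right) = 9631 - \left(1188 - 3 \sqrt{4357}\right) = 8443 + 3 \sqrt{4357}$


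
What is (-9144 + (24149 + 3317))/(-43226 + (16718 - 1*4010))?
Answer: -9161/15259 ≈ -0.60037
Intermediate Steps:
(-9144 + (24149 + 3317))/(-43226 + (16718 - 1*4010)) = (-9144 + 27466)/(-43226 + (16718 - 4010)) = 18322/(-43226 + 12708) = 18322/(-30518) = 18322*(-1/30518) = -9161/15259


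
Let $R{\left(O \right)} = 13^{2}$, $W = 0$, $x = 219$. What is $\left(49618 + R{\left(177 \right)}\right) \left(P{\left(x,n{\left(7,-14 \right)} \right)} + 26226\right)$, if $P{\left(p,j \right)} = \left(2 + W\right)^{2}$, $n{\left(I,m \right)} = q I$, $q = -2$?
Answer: $1305913010$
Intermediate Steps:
$n{\left(I,m \right)} = - 2 I$
$P{\left(p,j \right)} = 4$ ($P{\left(p,j \right)} = \left(2 + 0\right)^{2} = 2^{2} = 4$)
$R{\left(O \right)} = 169$
$\left(49618 + R{\left(177 \right)}\right) \left(P{\left(x,n{\left(7,-14 \right)} \right)} + 26226\right) = \left(49618 + 169\right) \left(4 + 26226\right) = 49787 \cdot 26230 = 1305913010$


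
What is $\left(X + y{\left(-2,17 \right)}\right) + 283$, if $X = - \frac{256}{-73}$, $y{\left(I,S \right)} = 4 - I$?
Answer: $\frac{21353}{73} \approx 292.51$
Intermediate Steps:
$X = \frac{256}{73}$ ($X = \left(-256\right) \left(- \frac{1}{73}\right) = \frac{256}{73} \approx 3.5069$)
$\left(X + y{\left(-2,17 \right)}\right) + 283 = \left(\frac{256}{73} + \left(4 - -2\right)\right) + 283 = \left(\frac{256}{73} + \left(4 + 2\right)\right) + 283 = \left(\frac{256}{73} + 6\right) + 283 = \frac{694}{73} + 283 = \frac{21353}{73}$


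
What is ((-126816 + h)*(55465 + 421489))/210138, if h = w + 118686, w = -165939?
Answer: -13837150971/35023 ≈ -3.9509e+5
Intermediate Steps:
h = -47253 (h = -165939 + 118686 = -47253)
((-126816 + h)*(55465 + 421489))/210138 = ((-126816 - 47253)*(55465 + 421489))/210138 = -174069*476954*(1/210138) = -83022905826*1/210138 = -13837150971/35023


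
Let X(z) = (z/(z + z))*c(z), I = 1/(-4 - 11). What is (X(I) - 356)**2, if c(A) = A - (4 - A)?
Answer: 28847641/225 ≈ 1.2821e+5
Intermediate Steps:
I = -1/15 (I = 1/(-15) = -1/15 ≈ -0.066667)
c(A) = -4 + 2*A (c(A) = A + (-4 + A) = -4 + 2*A)
X(z) = -2 + z (X(z) = (z/(z + z))*(-4 + 2*z) = (z/((2*z)))*(-4 + 2*z) = (z*(1/(2*z)))*(-4 + 2*z) = (-4 + 2*z)/2 = -2 + z)
(X(I) - 356)**2 = ((-2 - 1/15) - 356)**2 = (-31/15 - 356)**2 = (-5371/15)**2 = 28847641/225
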